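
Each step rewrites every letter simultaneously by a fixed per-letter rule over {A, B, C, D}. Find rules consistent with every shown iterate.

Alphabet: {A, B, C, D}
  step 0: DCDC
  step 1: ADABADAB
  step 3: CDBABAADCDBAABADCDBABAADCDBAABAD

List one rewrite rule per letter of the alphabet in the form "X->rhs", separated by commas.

A->BA, B->CD, C->AB, D->AD

  step 0 ⇒ step 1: DCDC ⇒ AD·AB·AD·AB
    C ↦ AB
    D ↦ AD
    A ↦ BA  (constrained at step 1)
    B ↦ CD  (constrained at step 1)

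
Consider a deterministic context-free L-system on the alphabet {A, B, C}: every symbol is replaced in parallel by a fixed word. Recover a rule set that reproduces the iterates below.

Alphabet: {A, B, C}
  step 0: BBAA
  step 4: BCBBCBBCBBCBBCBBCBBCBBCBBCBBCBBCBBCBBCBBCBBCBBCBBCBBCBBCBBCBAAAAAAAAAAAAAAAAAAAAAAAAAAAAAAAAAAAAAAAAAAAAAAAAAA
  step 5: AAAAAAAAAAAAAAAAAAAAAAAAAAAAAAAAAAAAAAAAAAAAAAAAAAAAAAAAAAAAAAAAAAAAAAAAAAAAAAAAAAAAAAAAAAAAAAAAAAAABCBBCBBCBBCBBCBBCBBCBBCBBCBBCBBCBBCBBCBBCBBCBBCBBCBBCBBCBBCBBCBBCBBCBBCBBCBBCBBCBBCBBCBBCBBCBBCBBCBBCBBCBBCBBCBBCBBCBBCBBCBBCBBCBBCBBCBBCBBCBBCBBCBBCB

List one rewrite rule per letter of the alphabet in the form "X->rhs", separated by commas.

  step 4 ⇒ step 5: BCBBCBBCBBCBBCBBCBBCBBCBBCBBCBBCBBCBBCBBCBBCBBCBBCBBCBBCBBCBAAAAAAAAAAAAAAAAAAAAAAAAAAAAAAAAAAAAAAAAAAAAAAAAAA ⇒ AA·A·AA·AA·A·AA·AA·A·AA·AA·A·AA·AA·A·AA·AA·A·AA·AA·A·AA·AA·A·AA·AA·A·AA·AA·A·AA·AA·A·AA·AA·A·AA·AA·A·AA·AA·A·AA·AA·A·AA·AA·A·AA·AA·A·AA·AA·A·AA·AA·A·AA·AA·A·AA·BCB·BCB·BCB·BCB·BCB·BCB·BCB·BCB·BCB·BCB·BCB·BCB·BCB·BCB·BCB·BCB·BCB·BCB·BCB·BCB·BCB·BCB·BCB·BCB·BCB·BCB·BCB·BCB·BCB·BCB·BCB·BCB·BCB·BCB·BCB·BCB·BCB·BCB·BCB·BCB·BCB·BCB·BCB·BCB·BCB·BCB·BCB·BCB·BCB·BCB
    A ↦ BCB
    B ↦ AA
    C ↦ A

A->BCB, B->AA, C->A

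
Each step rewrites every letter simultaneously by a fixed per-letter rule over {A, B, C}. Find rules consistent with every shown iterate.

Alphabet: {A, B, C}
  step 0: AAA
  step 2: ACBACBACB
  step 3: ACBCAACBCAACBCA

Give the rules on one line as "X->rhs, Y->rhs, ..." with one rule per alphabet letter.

A->AC, B->CA, C->B

  step 2 ⇒ step 3: ACBACBACB ⇒ AC·B·CA·AC·B·CA·AC·B·CA
    A ↦ AC
    B ↦ CA
    C ↦ B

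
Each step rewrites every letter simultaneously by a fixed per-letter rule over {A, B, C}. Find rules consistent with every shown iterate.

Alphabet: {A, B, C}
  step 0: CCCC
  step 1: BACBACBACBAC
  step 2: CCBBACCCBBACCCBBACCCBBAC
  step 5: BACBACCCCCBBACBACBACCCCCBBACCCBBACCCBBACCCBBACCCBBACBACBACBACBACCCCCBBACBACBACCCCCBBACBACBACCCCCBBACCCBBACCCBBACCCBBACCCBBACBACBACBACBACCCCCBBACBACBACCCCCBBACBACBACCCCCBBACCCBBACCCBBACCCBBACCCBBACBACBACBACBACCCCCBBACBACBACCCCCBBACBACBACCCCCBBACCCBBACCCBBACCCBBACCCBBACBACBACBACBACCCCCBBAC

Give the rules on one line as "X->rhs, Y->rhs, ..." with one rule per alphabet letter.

A->B, B->CC, C->BAC

  step 1 ⇒ step 2: BACBACBACBAC ⇒ CC·B·BAC·CC·B·BAC·CC·B·BAC·CC·B·BAC
    A ↦ B
    B ↦ CC
    C ↦ BAC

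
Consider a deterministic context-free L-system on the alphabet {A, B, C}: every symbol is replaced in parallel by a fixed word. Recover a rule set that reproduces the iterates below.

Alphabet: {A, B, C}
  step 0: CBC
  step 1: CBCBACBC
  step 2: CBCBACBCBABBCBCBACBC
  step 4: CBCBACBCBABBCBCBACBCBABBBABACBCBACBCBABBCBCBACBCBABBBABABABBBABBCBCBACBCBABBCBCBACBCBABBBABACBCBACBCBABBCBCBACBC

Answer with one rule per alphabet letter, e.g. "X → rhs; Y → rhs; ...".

A->BB, B->BA, C->CBC

  step 1 ⇒ step 2: CBCBACBC ⇒ CBC·BA·CBC·BA·BB·CBC·BA·CBC
    A ↦ BB
    B ↦ BA
    C ↦ CBC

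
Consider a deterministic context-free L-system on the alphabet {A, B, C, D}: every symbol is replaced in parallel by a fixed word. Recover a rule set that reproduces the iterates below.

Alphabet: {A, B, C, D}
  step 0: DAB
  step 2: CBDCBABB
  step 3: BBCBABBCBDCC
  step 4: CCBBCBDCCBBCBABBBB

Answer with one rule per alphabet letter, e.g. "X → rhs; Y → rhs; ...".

A->BD, B->C, C->BB, D->BA

  step 3 ⇒ step 4: BBCBABBCBDCC ⇒ C·C·BB·C·BD·C·C·BB·C·BA·BB·BB
    A ↦ BD
    B ↦ C
    C ↦ BB
    D ↦ BA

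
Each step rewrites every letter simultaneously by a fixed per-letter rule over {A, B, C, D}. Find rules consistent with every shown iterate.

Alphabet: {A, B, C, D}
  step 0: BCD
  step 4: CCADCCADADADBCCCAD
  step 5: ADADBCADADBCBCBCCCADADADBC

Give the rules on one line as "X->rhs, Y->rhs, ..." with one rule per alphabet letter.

A->B, B->CC, C->AD, D->C

  step 4 ⇒ step 5: CCADCCADADADBCCCAD ⇒ AD·AD·B·C·AD·AD·B·C·B·C·B·C·CC·AD·AD·AD·B·C
    A ↦ B
    B ↦ CC
    C ↦ AD
    D ↦ C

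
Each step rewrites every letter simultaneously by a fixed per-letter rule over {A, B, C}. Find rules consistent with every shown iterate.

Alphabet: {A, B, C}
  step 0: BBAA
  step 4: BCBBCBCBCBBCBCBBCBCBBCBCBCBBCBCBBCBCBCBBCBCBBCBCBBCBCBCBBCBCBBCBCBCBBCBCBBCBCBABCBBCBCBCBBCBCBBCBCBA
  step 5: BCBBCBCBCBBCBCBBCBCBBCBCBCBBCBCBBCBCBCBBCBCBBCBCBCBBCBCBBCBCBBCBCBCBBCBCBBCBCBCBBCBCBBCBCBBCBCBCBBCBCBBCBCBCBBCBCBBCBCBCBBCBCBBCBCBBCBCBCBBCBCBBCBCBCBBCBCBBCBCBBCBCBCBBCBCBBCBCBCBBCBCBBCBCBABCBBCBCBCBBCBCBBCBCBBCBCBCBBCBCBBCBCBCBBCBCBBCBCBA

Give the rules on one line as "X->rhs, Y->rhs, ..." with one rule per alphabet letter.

  step 4 ⇒ step 5: BCBBCBCBCBBCBCBBCBCBBCBCBCBBCBCBBCBCBCBBCBCBBCBCBBCBCBCBBCBCBBCBCBCBBCBCBBCBCBABCBBCBCBCBBCBCBBCBCBA ⇒ BC·BBC·BC·BC·BBC·BC·BBC·BC·BBC·BC·BC·BBC·BC·BBC·BC·BC·BBC·BC·BBC·BC·BC·BBC·BC·BBC·BC·BBC·BC·BC·BBC·BC·BBC·BC·BC·BBC·BC·BBC·BC·BBC·BC·BC·BBC·BC·BBC·BC·BC·BBC·BC·BBC·BC·BC·BBC·BC·BBC·BC·BBC·BC·BC·BBC·BC·BBC·BC·BC·BBC·BC·BBC·BC·BBC·BC·BC·BBC·BC·BBC·BC·BC·BBC·BC·BBC·BC·BA·BC·BBC·BC·BC·BBC·BC·BBC·BC·BBC·BC·BC·BBC·BC·BBC·BC·BC·BBC·BC·BBC·BC·BA
    A ↦ BA
    B ↦ BC
    C ↦ BBC

A->BA, B->BC, C->BBC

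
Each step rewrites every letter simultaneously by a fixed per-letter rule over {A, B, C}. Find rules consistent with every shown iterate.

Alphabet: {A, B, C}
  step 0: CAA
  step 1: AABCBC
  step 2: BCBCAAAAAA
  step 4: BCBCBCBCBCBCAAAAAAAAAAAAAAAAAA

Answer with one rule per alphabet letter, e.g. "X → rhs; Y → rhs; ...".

A->BC, B->A, C->AA

  step 1 ⇒ step 2: AABCBC ⇒ BC·BC·A·AA·A·AA
    A ↦ BC
    B ↦ A
    C ↦ AA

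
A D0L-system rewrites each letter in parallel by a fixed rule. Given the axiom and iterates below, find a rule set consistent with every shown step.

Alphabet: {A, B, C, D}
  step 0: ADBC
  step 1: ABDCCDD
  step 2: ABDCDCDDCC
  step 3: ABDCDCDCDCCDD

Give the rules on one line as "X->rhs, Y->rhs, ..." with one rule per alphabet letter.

  step 2 ⇒ step 3: ABDCDCDDCC ⇒ ABD·CD·C·D·C·D·C·C·D·D
    A ↦ ABD
    B ↦ CD
    C ↦ D
    D ↦ C

A->ABD, B->CD, C->D, D->C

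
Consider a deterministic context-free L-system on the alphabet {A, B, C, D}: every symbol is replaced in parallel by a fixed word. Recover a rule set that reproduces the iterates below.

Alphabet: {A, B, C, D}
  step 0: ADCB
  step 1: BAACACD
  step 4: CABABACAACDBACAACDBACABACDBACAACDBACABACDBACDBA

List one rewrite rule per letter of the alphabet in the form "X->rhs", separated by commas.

A->BA, B->CD, C->CA, D->A

  step 0 ⇒ step 1: ADCB ⇒ BA·A·CA·CD
    A ↦ BA
    B ↦ CD
    C ↦ CA
    D ↦ A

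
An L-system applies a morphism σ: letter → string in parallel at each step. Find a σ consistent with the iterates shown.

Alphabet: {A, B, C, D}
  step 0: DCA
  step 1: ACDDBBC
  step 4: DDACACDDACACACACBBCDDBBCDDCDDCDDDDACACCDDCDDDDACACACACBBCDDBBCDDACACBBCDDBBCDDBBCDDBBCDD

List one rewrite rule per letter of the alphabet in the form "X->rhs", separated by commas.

A->BBC, B->CDD, C->DD, D->AC

  step 0 ⇒ step 1: DCA ⇒ AC·DD·BBC
    A ↦ BBC
    C ↦ DD
    D ↦ AC
    B ↦ CDD  (constrained at step 1)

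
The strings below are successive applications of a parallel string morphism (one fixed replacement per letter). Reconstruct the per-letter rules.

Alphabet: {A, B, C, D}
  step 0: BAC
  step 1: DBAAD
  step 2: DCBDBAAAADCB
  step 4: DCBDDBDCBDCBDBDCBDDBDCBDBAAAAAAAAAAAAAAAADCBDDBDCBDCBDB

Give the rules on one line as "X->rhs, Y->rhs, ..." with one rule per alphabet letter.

A->AA, B->DB, C->D, D->DCB

  step 1 ⇒ step 2: DBAAD ⇒ DCB·DB·AA·AA·DCB
    A ↦ AA
    B ↦ DB
    D ↦ DCB
  step 0 ⇒ step 1: BAC ⇒ DB·AA·D
    C ↦ D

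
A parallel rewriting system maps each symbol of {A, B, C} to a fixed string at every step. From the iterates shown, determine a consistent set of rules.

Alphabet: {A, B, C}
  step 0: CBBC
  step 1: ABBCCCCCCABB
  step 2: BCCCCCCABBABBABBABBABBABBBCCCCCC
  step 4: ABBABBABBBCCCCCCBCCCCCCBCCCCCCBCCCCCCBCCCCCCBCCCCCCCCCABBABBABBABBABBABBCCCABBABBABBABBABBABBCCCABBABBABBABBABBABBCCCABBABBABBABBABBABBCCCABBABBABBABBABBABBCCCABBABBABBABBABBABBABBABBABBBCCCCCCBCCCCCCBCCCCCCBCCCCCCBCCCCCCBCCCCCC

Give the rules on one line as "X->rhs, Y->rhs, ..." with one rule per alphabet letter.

A->B, B->CCC, C->ABB

  step 1 ⇒ step 2: ABBCCCCCCABB ⇒ B·CCC·CCC·ABB·ABB·ABB·ABB·ABB·ABB·B·CCC·CCC
    A ↦ B
    B ↦ CCC
    C ↦ ABB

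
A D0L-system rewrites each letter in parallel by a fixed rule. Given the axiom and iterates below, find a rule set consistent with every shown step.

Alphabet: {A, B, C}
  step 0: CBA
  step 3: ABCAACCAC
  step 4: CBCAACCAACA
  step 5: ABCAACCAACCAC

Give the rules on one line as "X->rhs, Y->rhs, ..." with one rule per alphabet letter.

  step 4 ⇒ step 5: CBCAACCAACA ⇒ A·BCA·A·C·C·A·A·C·C·A·C
    A ↦ C
    B ↦ BCA
    C ↦ A

A->C, B->BCA, C->A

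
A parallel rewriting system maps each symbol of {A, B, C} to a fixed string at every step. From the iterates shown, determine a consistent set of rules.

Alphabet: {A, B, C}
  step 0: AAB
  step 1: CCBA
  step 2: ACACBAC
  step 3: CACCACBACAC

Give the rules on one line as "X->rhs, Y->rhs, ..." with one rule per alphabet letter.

  step 2 ⇒ step 3: ACACBAC ⇒ C·AC·C·AC·BA·C·AC
    A ↦ C
    B ↦ BA
    C ↦ AC

A->C, B->BA, C->AC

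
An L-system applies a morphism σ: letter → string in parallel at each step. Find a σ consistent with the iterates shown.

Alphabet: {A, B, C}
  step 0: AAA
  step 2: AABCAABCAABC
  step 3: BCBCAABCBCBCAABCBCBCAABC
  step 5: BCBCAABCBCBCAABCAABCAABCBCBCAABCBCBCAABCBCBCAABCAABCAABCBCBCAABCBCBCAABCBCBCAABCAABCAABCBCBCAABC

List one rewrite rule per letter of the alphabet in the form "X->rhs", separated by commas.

  step 2 ⇒ step 3: AABCAABCAABC ⇒ BC·BC·AA·BC·BC·BC·AA·BC·BC·BC·AA·BC
    A ↦ BC
    B ↦ AA
    C ↦ BC

A->BC, B->AA, C->BC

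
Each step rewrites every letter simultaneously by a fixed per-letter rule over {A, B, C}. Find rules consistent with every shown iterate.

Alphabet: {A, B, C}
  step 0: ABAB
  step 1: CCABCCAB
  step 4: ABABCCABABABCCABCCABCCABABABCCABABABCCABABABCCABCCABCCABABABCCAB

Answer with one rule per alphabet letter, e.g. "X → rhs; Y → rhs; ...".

  step 0 ⇒ step 1: ABAB ⇒ CC·AB·CC·AB
    A ↦ CC
    B ↦ AB
    C ↦ AB  (constrained at step 1)

A->CC, B->AB, C->AB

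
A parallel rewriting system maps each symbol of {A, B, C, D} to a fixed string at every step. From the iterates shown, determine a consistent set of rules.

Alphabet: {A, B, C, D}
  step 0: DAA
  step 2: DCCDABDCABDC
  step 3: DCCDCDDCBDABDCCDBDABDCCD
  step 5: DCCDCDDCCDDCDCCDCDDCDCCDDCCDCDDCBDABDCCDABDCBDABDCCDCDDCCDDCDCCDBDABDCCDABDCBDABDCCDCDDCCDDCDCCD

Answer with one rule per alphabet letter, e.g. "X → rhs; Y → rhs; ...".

A->BD, B->AB, C->CD, D->DC

  step 2 ⇒ step 3: DCCDABDCABDC ⇒ DC·CD·CD·DC·BD·AB·DC·CD·BD·AB·DC·CD
    A ↦ BD
    B ↦ AB
    C ↦ CD
    D ↦ DC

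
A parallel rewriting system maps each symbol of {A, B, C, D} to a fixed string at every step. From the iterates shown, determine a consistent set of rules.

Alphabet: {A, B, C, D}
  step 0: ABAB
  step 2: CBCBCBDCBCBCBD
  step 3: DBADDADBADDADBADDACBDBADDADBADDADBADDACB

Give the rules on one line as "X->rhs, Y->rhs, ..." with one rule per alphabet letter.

  step 2 ⇒ step 3: CBCBCBDCBCBCBD ⇒ DBA·DDA·DBA·DDA·DBA·DDA·CB·DBA·DDA·DBA·DDA·DBA·DDA·CB
    B ↦ DDA
    C ↦ DBA
    D ↦ CB
    A ↦ D  (constrained at step 0)

A->D, B->DDA, C->DBA, D->CB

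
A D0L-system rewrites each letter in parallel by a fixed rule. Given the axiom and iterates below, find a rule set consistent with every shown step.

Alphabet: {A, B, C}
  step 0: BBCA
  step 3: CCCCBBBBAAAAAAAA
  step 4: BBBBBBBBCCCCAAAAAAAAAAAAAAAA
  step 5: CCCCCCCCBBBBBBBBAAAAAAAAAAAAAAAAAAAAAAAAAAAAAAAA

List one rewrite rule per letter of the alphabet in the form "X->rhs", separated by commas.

A->AA, B->C, C->BB

  step 4 ⇒ step 5: BBBBBBBBCCCCAAAAAAAAAAAAAAAA ⇒ C·C·C·C·C·C·C·C·BB·BB·BB·BB·AA·AA·AA·AA·AA·AA·AA·AA·AA·AA·AA·AA·AA·AA·AA·AA
    A ↦ AA
    B ↦ C
    C ↦ BB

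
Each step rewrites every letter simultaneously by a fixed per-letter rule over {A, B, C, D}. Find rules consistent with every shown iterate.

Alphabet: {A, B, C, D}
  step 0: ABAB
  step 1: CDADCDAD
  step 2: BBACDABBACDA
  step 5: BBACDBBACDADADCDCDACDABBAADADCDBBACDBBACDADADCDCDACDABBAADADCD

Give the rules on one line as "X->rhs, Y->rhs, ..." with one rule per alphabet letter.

A->CD, B->AD, C->BB, D->A

  step 1 ⇒ step 2: CDADCDAD ⇒ BB·A·CD·A·BB·A·CD·A
    A ↦ CD
    C ↦ BB
    D ↦ A
  step 0 ⇒ step 1: ABAB ⇒ CD·AD·CD·AD
    B ↦ AD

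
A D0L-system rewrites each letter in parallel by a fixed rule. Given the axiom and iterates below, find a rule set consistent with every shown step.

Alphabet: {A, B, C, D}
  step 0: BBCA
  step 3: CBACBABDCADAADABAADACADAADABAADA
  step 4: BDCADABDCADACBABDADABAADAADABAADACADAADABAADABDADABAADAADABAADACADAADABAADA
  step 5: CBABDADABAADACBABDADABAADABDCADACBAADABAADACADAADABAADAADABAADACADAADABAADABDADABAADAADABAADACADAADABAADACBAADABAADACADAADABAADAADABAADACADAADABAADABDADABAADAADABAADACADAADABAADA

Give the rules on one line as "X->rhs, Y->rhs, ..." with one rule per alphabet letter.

A->ADA, B->C, C->BD, D->BA

  step 4 ⇒ step 5: BDCADABDCADACBABDADABAADAADABAADACADAADABAADABDADABAADAADABAADACADAADABAADA ⇒ C·BA·BD·ADA·BA·ADA·C·BA·BD·ADA·BA·ADA·BD·C·ADA·C·BA·ADA·BA·ADA·C·ADA·ADA·BA·ADA·ADA·BA·ADA·C·ADA·ADA·BA·ADA·BD·ADA·BA·ADA·ADA·BA·ADA·C·ADA·ADA·BA·ADA·C·BA·ADA·BA·ADA·C·ADA·ADA·BA·ADA·ADA·BA·ADA·C·ADA·ADA·BA·ADA·BD·ADA·BA·ADA·ADA·BA·ADA·C·ADA·ADA·BA·ADA
    A ↦ ADA
    B ↦ C
    C ↦ BD
    D ↦ BA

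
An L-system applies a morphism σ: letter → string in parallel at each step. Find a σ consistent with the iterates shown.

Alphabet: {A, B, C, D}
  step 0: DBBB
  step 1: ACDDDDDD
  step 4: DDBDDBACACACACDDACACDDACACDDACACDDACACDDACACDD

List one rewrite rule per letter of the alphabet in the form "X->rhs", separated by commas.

  step 0 ⇒ step 1: DBBB ⇒ AC·DD·DD·DD
    B ↦ DD
    D ↦ AC
    A ↦ DD  (constrained at step 1)
    C ↦ B  (constrained at step 1)

A->DD, B->DD, C->B, D->AC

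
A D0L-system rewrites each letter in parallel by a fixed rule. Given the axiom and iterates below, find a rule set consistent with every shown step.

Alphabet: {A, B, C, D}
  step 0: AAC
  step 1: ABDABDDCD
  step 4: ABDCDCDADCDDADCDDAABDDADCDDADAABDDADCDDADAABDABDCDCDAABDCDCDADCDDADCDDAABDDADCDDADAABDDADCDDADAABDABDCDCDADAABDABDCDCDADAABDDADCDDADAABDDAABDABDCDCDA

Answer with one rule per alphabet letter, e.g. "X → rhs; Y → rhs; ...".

  step 0 ⇒ step 1: AAC ⇒ ABD·ABD·DCD
    A ↦ ABD
    C ↦ DCD
    B ↦ CDC  (constrained at step 1)
    D ↦ DA  (constrained at step 1)

A->ABD, B->CDC, C->DCD, D->DA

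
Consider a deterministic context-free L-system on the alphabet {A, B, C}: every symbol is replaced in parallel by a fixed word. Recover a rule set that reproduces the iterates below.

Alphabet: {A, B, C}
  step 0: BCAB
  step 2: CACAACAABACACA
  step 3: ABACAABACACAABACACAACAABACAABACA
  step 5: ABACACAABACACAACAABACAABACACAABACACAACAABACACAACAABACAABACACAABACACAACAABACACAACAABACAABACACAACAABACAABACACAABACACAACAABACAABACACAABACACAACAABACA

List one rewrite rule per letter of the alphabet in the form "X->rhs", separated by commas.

  step 2 ⇒ step 3: CACAACAABACACA ⇒ ABA·CA·ABA·CA·CA·ABA·CA·CA·A·CA·ABA·CA·ABA·CA
    A ↦ CA
    B ↦ A
    C ↦ ABA

A->CA, B->A, C->ABA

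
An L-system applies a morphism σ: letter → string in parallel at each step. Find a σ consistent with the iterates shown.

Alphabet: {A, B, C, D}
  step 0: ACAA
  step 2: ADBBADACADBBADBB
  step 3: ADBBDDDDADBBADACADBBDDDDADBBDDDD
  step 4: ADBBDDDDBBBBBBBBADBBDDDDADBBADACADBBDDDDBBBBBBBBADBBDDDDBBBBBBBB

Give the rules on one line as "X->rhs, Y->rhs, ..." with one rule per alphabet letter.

  step 3 ⇒ step 4: ADBBDDDDADBBADACADBBDDDDADBBDDDD ⇒ AD·BB·DD·DD·BB·BB·BB·BB·AD·BB·DD·DD·AD·BB·AD·AC·AD·BB·DD·DD·BB·BB·BB·BB·AD·BB·DD·DD·BB·BB·BB·BB
    A ↦ AD
    B ↦ DD
    C ↦ AC
    D ↦ BB

A->AD, B->DD, C->AC, D->BB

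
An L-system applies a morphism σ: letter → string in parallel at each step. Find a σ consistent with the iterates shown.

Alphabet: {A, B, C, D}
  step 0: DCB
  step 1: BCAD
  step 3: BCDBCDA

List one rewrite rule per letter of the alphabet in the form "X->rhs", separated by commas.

  step 0 ⇒ step 1: DCB ⇒ BC·A·D
    B ↦ D
    C ↦ A
    D ↦ BC
    A ↦ D  (constrained at step 1)

A->D, B->D, C->A, D->BC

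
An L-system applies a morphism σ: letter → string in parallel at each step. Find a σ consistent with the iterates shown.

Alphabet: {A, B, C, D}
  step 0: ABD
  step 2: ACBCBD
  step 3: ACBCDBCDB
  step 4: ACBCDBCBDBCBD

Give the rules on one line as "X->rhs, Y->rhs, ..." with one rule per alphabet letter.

A->AC, B->D, C->BC, D->B

  step 3 ⇒ step 4: ACBCDBCDB ⇒ AC·BC·D·BC·B·D·BC·B·D
    A ↦ AC
    B ↦ D
    C ↦ BC
    D ↦ B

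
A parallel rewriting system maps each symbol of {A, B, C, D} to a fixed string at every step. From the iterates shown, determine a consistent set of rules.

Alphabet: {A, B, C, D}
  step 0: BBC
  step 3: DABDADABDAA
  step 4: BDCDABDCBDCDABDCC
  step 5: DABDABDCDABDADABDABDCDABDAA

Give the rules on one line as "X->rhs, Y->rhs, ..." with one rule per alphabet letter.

A->C, B->DA, C->A, D->BD

  step 4 ⇒ step 5: BDCDABDCBDCDABDCC ⇒ DA·BD·A·BD·C·DA·BD·A·DA·BD·A·BD·C·DA·BD·A·A
    A ↦ C
    B ↦ DA
    C ↦ A
    D ↦ BD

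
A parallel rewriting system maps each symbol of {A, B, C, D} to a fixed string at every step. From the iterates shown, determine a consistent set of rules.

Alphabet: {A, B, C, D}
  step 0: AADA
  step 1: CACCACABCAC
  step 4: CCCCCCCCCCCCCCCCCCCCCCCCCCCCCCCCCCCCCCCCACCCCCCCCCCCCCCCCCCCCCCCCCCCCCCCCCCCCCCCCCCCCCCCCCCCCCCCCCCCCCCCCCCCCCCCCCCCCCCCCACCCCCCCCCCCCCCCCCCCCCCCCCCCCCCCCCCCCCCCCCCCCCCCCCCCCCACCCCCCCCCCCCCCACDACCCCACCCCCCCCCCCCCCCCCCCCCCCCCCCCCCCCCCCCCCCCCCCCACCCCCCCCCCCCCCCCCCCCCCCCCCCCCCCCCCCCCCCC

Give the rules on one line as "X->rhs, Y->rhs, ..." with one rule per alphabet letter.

  step 0 ⇒ step 1: AADA ⇒ CAC·CAC·AB·CAC
    A ↦ CAC
    D ↦ AB
    B ↦ DA  (constrained at step 1)
    C ↦ CCC  (constrained at step 1)

A->CAC, B->DA, C->CCC, D->AB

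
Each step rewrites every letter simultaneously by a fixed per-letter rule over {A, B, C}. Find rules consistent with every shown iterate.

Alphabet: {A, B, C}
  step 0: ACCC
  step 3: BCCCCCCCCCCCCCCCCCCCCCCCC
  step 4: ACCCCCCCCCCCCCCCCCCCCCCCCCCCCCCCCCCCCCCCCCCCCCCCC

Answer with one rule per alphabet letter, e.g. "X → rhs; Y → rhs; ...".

A->B, B->A, C->CC

  step 3 ⇒ step 4: BCCCCCCCCCCCCCCCCCCCCCCCC ⇒ A·CC·CC·CC·CC·CC·CC·CC·CC·CC·CC·CC·CC·CC·CC·CC·CC·CC·CC·CC·CC·CC·CC·CC·CC
    B ↦ A
    C ↦ CC
    A ↦ B  (constrained at step 0)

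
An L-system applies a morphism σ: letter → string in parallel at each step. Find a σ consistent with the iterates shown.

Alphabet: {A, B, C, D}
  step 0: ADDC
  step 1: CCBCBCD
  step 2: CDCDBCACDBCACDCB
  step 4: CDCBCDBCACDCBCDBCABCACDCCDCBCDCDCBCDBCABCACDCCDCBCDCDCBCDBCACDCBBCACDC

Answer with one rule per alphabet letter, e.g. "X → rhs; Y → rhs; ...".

  step 1 ⇒ step 2: CCBCBCD ⇒ CD·CD·BCA·CD·BCA·CD·CB
    B ↦ BCA
    C ↦ CD
    D ↦ CB
  step 0 ⇒ step 1: ADDC ⇒ C·CB·CB·CD
    A ↦ C

A->C, B->BCA, C->CD, D->CB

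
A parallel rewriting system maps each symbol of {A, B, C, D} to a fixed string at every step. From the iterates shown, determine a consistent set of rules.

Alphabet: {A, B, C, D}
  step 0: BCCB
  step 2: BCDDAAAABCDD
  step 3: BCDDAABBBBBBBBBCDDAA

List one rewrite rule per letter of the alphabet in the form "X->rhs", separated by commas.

A->BB, B->BC, C->DD, D->A

  step 2 ⇒ step 3: BCDDAAAABCDD ⇒ BC·DD·A·A·BB·BB·BB·BB·BC·DD·A·A
    A ↦ BB
    B ↦ BC
    C ↦ DD
    D ↦ A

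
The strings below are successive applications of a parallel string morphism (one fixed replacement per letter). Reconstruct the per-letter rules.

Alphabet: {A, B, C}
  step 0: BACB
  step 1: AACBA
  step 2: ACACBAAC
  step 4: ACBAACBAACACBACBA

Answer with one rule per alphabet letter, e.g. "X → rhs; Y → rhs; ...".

  step 1 ⇒ step 2: AACBA ⇒ AC·AC·B·A·AC
    A ↦ AC
    B ↦ A
    C ↦ B

A->AC, B->A, C->B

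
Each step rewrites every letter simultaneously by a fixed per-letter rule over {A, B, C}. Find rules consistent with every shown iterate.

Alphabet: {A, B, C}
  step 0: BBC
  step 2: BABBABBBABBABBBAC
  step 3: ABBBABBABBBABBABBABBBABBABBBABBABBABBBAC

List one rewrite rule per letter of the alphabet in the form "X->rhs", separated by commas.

A->B, B->ABB, C->AC

  step 2 ⇒ step 3: BABBABBBABBABBBAC ⇒ ABB·B·ABB·ABB·B·ABB·ABB·ABB·B·ABB·ABB·B·ABB·ABB·ABB·B·AC
    A ↦ B
    B ↦ ABB
    C ↦ AC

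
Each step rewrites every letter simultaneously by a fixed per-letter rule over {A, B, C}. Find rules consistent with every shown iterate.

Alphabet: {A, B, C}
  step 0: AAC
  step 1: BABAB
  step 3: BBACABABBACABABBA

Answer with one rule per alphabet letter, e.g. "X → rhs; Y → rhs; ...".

  step 0 ⇒ step 1: AAC ⇒ BA·BA·B
    A ↦ BA
    C ↦ B
    B ↦ CA  (constrained at step 1)

A->BA, B->CA, C->B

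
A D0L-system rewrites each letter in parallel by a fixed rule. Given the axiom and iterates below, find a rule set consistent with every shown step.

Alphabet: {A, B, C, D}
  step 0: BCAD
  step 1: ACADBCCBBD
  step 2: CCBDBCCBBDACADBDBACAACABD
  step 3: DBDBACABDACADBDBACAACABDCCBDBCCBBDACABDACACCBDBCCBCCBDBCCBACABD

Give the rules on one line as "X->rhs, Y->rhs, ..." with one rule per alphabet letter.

  step 2 ⇒ step 3: CCBDBCCBBDACADBDBACAACABD ⇒ DB·DB·ACA·BD·ACA·DB·DB·ACA·ACA·BD·CCB·DB·CCB·BD·ACA·BD·ACA·CCB·DB·CCB·CCB·DB·CCB·ACA·BD
    A ↦ CCB
    B ↦ ACA
    C ↦ DB
    D ↦ BD

A->CCB, B->ACA, C->DB, D->BD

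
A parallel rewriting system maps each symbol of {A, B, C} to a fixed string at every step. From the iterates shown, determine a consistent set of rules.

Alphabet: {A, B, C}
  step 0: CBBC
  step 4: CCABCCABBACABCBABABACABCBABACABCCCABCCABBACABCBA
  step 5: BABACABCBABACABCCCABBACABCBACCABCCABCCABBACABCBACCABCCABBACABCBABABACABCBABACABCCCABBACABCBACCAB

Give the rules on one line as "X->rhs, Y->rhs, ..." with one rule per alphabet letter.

A->CAB, B->C, C->BA

  step 4 ⇒ step 5: CCABCCABBACABCBABABACABCBABACABCCCABCCABBACABCBA ⇒ BA·BA·CAB·C·BA·BA·CAB·C·C·CAB·BA·CAB·C·BA·C·CAB·C·CAB·C·CAB·BA·CAB·C·BA·C·CAB·C·CAB·BA·CAB·C·BA·BA·BA·CAB·C·BA·BA·CAB·C·C·CAB·BA·CAB·C·BA·C·CAB
    A ↦ CAB
    B ↦ C
    C ↦ BA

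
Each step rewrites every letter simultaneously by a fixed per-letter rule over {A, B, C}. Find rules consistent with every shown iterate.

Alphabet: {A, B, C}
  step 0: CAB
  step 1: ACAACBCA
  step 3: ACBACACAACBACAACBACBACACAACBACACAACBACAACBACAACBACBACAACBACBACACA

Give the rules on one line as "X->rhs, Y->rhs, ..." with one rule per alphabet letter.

  step 0 ⇒ step 1: CAB ⇒ ACA·ACB·CA
    A ↦ ACB
    B ↦ CA
    C ↦ ACA

A->ACB, B->CA, C->ACA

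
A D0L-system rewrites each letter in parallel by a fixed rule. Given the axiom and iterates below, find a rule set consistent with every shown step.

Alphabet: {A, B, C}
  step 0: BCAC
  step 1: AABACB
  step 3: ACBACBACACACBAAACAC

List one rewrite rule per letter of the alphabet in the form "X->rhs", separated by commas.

A->AC, B->AA, C->B

  step 0 ⇒ step 1: BCAC ⇒ AA·B·AC·B
    A ↦ AC
    B ↦ AA
    C ↦ B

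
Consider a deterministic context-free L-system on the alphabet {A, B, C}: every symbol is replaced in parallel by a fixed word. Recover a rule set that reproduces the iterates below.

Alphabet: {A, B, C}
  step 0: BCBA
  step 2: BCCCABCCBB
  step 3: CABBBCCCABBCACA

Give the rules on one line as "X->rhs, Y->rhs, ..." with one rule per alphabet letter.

  step 2 ⇒ step 3: BCCCABCCBB ⇒ CA·B·B·B·CC·CA·B·B·CA·CA
    A ↦ CC
    B ↦ CA
    C ↦ B

A->CC, B->CA, C->B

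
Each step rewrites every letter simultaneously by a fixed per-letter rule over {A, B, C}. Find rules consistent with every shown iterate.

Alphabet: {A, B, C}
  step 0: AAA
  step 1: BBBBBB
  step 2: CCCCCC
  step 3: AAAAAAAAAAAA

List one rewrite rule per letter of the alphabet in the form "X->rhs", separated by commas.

A->BB, B->C, C->AA

  step 2 ⇒ step 3: CCCCCC ⇒ AA·AA·AA·AA·AA·AA
    C ↦ AA
  step 0 ⇒ step 1: AAA ⇒ BB·BB·BB
    A ↦ BB
  step 1 ⇒ step 2: BBBBBB ⇒ C·C·C·C·C·C
    B ↦ C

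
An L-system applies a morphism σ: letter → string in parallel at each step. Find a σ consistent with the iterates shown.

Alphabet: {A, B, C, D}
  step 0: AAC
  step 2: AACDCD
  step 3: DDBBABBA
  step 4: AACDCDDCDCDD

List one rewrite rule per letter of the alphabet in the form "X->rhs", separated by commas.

  step 3 ⇒ step 4: DDBBABBA ⇒ A·A·CD·CD·D·CD·CD·D
    A ↦ D
    B ↦ CD
    D ↦ A
  step 2 ⇒ step 3: AACDCD ⇒ D·D·BB·A·BB·A
    C ↦ BB

A->D, B->CD, C->BB, D->A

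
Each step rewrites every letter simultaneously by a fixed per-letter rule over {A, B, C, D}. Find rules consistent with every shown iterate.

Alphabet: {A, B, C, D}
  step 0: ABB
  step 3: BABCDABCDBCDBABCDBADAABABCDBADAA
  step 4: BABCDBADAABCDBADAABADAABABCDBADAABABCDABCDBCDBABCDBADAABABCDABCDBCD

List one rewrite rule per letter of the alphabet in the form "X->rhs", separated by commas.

  step 3 ⇒ step 4: BABCDABCDBCDBABCDBADAABABCDBADAA ⇒ BA·BCD·BA·DA·A·BCD·BA·DA·A·BA·DA·A·BA·BCD·BA·DA·A·BA·BCD·A·BCD·BCD·BA·BCD·BA·DA·A·BA·BCD·A·BCD·BCD
    A ↦ BCD
    B ↦ BA
    C ↦ DA
    D ↦ A

A->BCD, B->BA, C->DA, D->A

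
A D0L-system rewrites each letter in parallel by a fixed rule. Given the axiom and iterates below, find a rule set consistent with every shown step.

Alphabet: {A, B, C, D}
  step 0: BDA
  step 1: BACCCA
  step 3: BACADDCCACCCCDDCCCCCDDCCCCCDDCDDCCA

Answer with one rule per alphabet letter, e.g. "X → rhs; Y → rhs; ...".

  step 0 ⇒ step 1: BDA ⇒ BA·CC·CA
    A ↦ CA
    B ↦ BA
    D ↦ CC
    C ↦ DDC  (constrained at step 1)

A->CA, B->BA, C->DDC, D->CC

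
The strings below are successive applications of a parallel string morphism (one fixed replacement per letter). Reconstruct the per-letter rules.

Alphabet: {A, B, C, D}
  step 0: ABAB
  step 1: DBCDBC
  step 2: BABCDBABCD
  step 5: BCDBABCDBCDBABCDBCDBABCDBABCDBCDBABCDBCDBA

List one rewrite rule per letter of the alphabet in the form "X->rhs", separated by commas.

A->D, B->BC, C->D, D->BA

  step 1 ⇒ step 2: DBCDBC ⇒ BA·BC·D·BA·BC·D
    B ↦ BC
    C ↦ D
    D ↦ BA
  step 0 ⇒ step 1: ABAB ⇒ D·BC·D·BC
    A ↦ D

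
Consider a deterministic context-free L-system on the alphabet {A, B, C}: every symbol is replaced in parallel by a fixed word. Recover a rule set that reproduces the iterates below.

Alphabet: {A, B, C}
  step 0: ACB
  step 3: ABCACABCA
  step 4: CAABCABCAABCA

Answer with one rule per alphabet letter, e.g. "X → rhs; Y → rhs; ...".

  step 3 ⇒ step 4: ABCACABCA ⇒ CA·A·B·CA·B·CA·A·B·CA
    A ↦ CA
    B ↦ A
    C ↦ B

A->CA, B->A, C->B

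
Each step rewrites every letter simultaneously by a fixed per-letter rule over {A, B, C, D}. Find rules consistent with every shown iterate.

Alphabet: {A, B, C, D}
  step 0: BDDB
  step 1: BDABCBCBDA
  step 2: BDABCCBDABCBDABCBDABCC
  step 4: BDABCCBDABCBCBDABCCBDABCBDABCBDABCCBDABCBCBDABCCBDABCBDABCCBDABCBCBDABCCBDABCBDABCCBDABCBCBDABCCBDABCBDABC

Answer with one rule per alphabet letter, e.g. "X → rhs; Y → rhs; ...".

A->C, B->BDA, C->BC, D->BC

  step 1 ⇒ step 2: BDABCBCBDA ⇒ BDA·BC·C·BDA·BC·BDA·BC·BDA·BC·C
    A ↦ C
    B ↦ BDA
    C ↦ BC
    D ↦ BC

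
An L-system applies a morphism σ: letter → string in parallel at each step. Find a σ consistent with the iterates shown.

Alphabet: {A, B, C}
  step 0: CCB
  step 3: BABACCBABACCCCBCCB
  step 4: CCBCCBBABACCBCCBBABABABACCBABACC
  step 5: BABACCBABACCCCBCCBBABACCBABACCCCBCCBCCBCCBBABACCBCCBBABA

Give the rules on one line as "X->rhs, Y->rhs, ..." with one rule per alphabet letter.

  step 4 ⇒ step 5: CCBCCBBABACCBCCBBABABABACCBABACC ⇒ BA·BA·CC·BA·BA·CC·CC·B·CC·B·BA·BA·CC·BA·BA·CC·CC·B·CC·B·CC·B·CC·B·BA·BA·CC·B·CC·B·BA·BA
    A ↦ B
    B ↦ CC
    C ↦ BA

A->B, B->CC, C->BA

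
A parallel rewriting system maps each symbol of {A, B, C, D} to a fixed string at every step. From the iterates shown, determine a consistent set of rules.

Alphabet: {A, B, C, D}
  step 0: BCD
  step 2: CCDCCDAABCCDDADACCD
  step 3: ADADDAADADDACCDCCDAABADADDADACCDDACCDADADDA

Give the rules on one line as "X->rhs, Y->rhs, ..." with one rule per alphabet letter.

A->CCD, B->AAB, C->AD, D->DA

  step 2 ⇒ step 3: CCDCCDAABCCDDADACCD ⇒ AD·AD·DA·AD·AD·DA·CCD·CCD·AAB·AD·AD·DA·DA·CCD·DA·CCD·AD·AD·DA
    A ↦ CCD
    B ↦ AAB
    C ↦ AD
    D ↦ DA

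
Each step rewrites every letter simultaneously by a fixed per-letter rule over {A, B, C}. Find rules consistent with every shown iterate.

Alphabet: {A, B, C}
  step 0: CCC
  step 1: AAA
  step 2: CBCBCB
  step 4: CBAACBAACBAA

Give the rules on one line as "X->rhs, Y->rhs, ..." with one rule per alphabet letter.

  step 1 ⇒ step 2: AAA ⇒ CB·CB·CB
    A ↦ CB
    B ↦ CC  (constrained at step 2)
  step 0 ⇒ step 1: CCC ⇒ A·A·A
    C ↦ A

A->CB, B->CC, C->A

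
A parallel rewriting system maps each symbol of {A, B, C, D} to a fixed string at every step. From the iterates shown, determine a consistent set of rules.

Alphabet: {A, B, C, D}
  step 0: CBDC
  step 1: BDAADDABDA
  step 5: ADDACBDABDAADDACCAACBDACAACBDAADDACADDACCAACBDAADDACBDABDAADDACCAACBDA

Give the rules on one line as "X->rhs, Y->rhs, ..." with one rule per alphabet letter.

A->C, B->ADD, C->BDA, D->A

  step 0 ⇒ step 1: CBDC ⇒ BDA·ADD·A·BDA
    B ↦ ADD
    C ↦ BDA
    D ↦ A
    A ↦ C  (constrained at step 1)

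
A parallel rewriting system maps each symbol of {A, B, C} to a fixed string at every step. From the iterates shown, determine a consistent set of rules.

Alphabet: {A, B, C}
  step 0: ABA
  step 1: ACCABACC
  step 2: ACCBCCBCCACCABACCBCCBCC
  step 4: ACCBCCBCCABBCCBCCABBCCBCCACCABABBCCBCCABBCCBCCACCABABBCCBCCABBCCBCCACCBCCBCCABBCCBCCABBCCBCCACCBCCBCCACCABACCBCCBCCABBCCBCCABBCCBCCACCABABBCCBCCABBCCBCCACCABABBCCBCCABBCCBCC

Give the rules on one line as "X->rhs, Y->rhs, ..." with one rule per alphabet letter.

  step 1 ⇒ step 2: ACCABACC ⇒ ACC·BCC·BCC·ACC·AB·ACC·BCC·BCC
    A ↦ ACC
    B ↦ AB
    C ↦ BCC

A->ACC, B->AB, C->BCC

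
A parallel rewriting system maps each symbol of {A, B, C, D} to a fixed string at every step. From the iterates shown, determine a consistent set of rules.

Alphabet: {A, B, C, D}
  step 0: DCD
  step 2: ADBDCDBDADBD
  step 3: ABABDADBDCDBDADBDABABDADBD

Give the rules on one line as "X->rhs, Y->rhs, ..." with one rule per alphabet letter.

  step 2 ⇒ step 3: ADBDCDBDADBD ⇒ ABA·BD·AD·BD·CD·BD·AD·BD·ABA·BD·AD·BD
    A ↦ ABA
    B ↦ AD
    C ↦ CD
    D ↦ BD

A->ABA, B->AD, C->CD, D->BD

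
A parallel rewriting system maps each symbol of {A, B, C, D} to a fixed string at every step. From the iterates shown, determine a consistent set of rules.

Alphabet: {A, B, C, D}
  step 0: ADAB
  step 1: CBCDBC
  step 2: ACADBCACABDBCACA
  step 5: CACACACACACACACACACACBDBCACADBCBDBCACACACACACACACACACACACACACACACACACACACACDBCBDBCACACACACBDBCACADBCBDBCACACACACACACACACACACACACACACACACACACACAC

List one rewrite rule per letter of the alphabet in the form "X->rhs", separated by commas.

A->C, B->DBC, C->ACA, D->B

  step 1 ⇒ step 2: CBCDBC ⇒ ACA·DBC·ACA·B·DBC·ACA
    B ↦ DBC
    C ↦ ACA
    D ↦ B
  step 0 ⇒ step 1: ADAB ⇒ C·B·C·DBC
    A ↦ C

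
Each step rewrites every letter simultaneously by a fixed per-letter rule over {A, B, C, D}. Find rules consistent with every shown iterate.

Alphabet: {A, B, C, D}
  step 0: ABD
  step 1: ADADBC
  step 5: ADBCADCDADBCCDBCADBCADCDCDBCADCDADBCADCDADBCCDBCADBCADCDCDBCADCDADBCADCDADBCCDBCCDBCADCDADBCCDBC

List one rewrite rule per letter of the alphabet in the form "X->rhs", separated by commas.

A->AD, B->AD, C->CD, D->BC

  step 0 ⇒ step 1: ABD ⇒ AD·AD·BC
    A ↦ AD
    B ↦ AD
    D ↦ BC
    C ↦ CD  (constrained at step 1)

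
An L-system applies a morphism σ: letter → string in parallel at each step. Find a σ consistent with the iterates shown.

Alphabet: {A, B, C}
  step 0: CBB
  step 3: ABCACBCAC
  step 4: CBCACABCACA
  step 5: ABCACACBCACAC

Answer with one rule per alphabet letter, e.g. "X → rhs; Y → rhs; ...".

  step 4 ⇒ step 5: CBCACABCACA ⇒ A·BC·A·C·A·C·BC·A·C·A·C
    A ↦ C
    B ↦ BC
    C ↦ A

A->C, B->BC, C->A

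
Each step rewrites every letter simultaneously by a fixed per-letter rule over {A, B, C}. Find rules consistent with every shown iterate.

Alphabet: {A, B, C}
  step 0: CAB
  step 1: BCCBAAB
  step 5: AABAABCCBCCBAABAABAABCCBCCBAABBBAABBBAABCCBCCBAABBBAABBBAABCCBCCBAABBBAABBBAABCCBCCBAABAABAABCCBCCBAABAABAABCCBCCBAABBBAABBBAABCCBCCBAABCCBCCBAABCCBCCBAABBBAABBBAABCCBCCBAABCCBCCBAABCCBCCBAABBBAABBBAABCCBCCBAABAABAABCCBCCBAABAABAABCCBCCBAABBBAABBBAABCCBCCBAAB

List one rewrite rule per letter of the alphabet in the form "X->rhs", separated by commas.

A->CCB, B->AAB, C->B

  step 0 ⇒ step 1: CAB ⇒ B·CCB·AAB
    A ↦ CCB
    B ↦ AAB
    C ↦ B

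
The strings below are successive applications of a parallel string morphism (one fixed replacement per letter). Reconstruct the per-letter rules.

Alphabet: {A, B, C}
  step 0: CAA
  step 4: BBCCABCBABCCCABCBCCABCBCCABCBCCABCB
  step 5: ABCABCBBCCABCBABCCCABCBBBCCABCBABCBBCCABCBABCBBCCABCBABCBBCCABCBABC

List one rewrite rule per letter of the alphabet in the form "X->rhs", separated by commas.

  step 4 ⇒ step 5: BBCCABCBABCCCABCBCCABCBCCABCBCCABCB ⇒ ABC·ABC·B·B·CC·ABC·B·ABC·CC·ABC·B·B·B·CC·ABC·B·ABC·B·B·CC·ABC·B·ABC·B·B·CC·ABC·B·ABC·B·B·CC·ABC·B·ABC
    A ↦ CC
    B ↦ ABC
    C ↦ B

A->CC, B->ABC, C->B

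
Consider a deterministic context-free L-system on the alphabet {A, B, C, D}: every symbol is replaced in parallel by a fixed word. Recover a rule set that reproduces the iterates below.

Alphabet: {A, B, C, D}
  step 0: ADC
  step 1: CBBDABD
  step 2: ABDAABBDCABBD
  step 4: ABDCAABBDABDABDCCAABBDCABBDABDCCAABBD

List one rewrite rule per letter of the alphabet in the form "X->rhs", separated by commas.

  step 1 ⇒ step 2: CBBDABD ⇒ ABD·A·A·BBD·C·A·BBD
    A ↦ C
    B ↦ A
    C ↦ ABD
    D ↦ BBD

A->C, B->A, C->ABD, D->BBD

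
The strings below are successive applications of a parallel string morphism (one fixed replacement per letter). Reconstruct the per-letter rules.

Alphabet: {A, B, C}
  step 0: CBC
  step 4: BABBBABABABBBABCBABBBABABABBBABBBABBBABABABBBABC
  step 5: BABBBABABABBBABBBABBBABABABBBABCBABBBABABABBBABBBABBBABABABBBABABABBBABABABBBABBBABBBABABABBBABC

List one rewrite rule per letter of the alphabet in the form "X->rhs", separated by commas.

A->BB, B->BA, C->BC

  step 4 ⇒ step 5: BABBBABABABBBABCBABBBABABABBBABBBABBBABABABBBABC ⇒ BA·BB·BA·BA·BA·BB·BA·BB·BA·BB·BA·BA·BA·BB·BA·BC·BA·BB·BA·BA·BA·BB·BA·BB·BA·BB·BA·BA·BA·BB·BA·BA·BA·BB·BA·BA·BA·BB·BA·BB·BA·BB·BA·BA·BA·BB·BA·BC
    A ↦ BB
    B ↦ BA
    C ↦ BC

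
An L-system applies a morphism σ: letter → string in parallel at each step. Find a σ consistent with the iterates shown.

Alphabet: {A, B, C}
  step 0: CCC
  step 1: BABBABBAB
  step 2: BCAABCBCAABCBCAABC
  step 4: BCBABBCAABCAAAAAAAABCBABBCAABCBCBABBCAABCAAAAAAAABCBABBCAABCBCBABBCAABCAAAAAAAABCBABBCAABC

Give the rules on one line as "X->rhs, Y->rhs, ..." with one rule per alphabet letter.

  step 1 ⇒ step 2: BABBABBAB ⇒ BC·AA·BC·BC·AA·BC·BC·AA·BC
    A ↦ AA
    B ↦ BC
  step 0 ⇒ step 1: CCC ⇒ BAB·BAB·BAB
    C ↦ BAB

A->AA, B->BC, C->BAB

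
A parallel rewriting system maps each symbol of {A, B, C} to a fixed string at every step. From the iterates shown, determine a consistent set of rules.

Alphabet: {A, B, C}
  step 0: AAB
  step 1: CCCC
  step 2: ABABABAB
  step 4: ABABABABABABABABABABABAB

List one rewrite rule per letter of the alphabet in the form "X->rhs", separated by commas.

  step 1 ⇒ step 2: CCCC ⇒ AB·AB·AB·AB
    C ↦ AB
  step 0 ⇒ step 1: AAB ⇒ C·C·CC
    A ↦ C
  step 0 ⇒ step 1: AAB ⇒ C·C·CC
    B ↦ CC

A->C, B->CC, C->AB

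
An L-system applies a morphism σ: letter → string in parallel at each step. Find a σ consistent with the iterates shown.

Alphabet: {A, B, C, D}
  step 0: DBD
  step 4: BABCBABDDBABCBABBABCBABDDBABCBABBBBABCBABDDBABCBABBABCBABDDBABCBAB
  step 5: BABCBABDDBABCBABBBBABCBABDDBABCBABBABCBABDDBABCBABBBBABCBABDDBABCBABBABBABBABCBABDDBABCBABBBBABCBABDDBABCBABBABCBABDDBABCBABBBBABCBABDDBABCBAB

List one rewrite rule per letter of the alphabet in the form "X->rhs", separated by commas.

A->C, B->BAB, C->DD, D->B

  step 4 ⇒ step 5: BABCBABDDBABCBABBABCBABDDBABCBABBBBABCBABDDBABCBABBABCBABDDBABCBAB ⇒ BAB·C·BAB·DD·BAB·C·BAB·B·B·BAB·C·BAB·DD·BAB·C·BAB·BAB·C·BAB·DD·BAB·C·BAB·B·B·BAB·C·BAB·DD·BAB·C·BAB·BAB·BAB·BAB·C·BAB·DD·BAB·C·BAB·B·B·BAB·C·BAB·DD·BAB·C·BAB·BAB·C·BAB·DD·BAB·C·BAB·B·B·BAB·C·BAB·DD·BAB·C·BAB
    A ↦ C
    B ↦ BAB
    C ↦ DD
    D ↦ B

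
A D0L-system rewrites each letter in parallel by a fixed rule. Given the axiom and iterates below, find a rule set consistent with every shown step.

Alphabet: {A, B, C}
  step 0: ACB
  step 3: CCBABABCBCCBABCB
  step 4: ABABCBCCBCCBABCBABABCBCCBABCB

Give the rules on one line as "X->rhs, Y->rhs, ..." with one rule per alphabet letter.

A->C, B->CB, C->AB

  step 3 ⇒ step 4: CCBABABCBCCBABCB ⇒ AB·AB·CB·C·CB·C·CB·AB·CB·AB·AB·CB·C·CB·AB·CB
    A ↦ C
    B ↦ CB
    C ↦ AB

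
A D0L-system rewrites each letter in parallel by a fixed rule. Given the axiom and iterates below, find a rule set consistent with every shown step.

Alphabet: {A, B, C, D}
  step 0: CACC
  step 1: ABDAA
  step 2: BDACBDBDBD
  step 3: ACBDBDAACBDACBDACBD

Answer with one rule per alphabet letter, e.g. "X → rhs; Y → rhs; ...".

  step 2 ⇒ step 3: BDACBDBDBD ⇒ AC·BD·BD·A·AC·BD·AC·BD·AC·BD
    A ↦ BD
    B ↦ AC
    C ↦ A
    D ↦ BD

A->BD, B->AC, C->A, D->BD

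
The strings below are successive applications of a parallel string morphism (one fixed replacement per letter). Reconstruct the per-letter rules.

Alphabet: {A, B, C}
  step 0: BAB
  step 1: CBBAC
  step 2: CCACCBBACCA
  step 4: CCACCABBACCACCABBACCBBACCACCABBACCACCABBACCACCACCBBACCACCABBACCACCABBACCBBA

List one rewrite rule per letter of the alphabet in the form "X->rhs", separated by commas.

A->BBA, B->C, C->CCA

  step 1 ⇒ step 2: CBBAC ⇒ CCA·C·C·BBA·CCA
    A ↦ BBA
    B ↦ C
    C ↦ CCA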